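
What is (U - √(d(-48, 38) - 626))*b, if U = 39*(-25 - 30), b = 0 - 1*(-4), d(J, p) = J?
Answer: -8580 - 4*I*√674 ≈ -8580.0 - 103.85*I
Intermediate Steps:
b = 4 (b = 0 + 4 = 4)
U = -2145 (U = 39*(-55) = -2145)
(U - √(d(-48, 38) - 626))*b = (-2145 - √(-48 - 626))*4 = (-2145 - √(-674))*4 = (-2145 - I*√674)*4 = -8580 - 4*I*√674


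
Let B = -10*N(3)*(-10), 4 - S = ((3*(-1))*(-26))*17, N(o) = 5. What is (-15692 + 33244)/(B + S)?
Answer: -8776/411 ≈ -21.353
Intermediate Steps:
S = -1322 (S = 4 - (3*(-1))*(-26)*17 = 4 - (-3*(-26))*17 = 4 - 78*17 = 4 - 1*1326 = 4 - 1326 = -1322)
B = 500 (B = -10*5*(-10) = -50*(-10) = 500)
(-15692 + 33244)/(B + S) = (-15692 + 33244)/(500 - 1322) = 17552/(-822) = 17552*(-1/822) = -8776/411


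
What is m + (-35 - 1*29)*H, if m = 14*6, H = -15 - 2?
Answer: 1172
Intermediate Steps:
H = -17
m = 84
m + (-35 - 1*29)*H = 84 + (-35 - 1*29)*(-17) = 84 + (-35 - 29)*(-17) = 84 - 64*(-17) = 84 + 1088 = 1172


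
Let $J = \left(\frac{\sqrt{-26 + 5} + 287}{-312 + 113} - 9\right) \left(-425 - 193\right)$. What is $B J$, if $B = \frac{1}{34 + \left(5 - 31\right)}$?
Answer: $\frac{321051}{398} + \frac{309 i \sqrt{21}}{796} \approx 806.66 + 1.7789 i$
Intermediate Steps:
$B = \frac{1}{8}$ ($B = \frac{1}{34 + \left(5 - 31\right)} = \frac{1}{34 - 26} = \frac{1}{8} \approx 0.125$)
$J = \frac{1284204}{199} + \frac{618 i \sqrt{21}}{199}$ ($J = \left(\frac{\sqrt{-21} + 287}{-199} - 9\right) \left(-618\right) = \left(\left(i \sqrt{21} + 287\right) \left(- \frac{1}{199}\right) - 9\right) \left(-618\right) = \left(\left(287 + i \sqrt{21}\right) \left(- \frac{1}{199}\right) - 9\right) \left(-618\right) = \left(\left(- \frac{287}{199} - \frac{i \sqrt{21}}{199}\right) - 9\right) \left(-618\right) = \left(- \frac{2078}{199} - \frac{i \sqrt{21}}{199}\right) \left(-618\right) = \frac{1284204}{199} + \frac{618 i \sqrt{21}}{199} \approx 6453.3 + 14.231 i$)
$B J = \frac{\frac{1284204}{199} + \frac{618 i \sqrt{21}}{199}}{8} = \frac{321051}{398} + \frac{309 i \sqrt{21}}{796}$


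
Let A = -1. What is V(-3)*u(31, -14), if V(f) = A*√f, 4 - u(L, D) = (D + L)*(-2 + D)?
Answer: -276*I*√3 ≈ -478.05*I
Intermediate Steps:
u(L, D) = 4 - (-2 + D)*(D + L) (u(L, D) = 4 - (D + L)*(-2 + D) = 4 - (-2 + D)*(D + L))
V(f) = -√f
V(-3)*u(31, -14) = (-√(-3))*(4 - 1*(-14)² + 2*(-14) + 2*31 - 1*(-14)*31) = (-I*√3)*(4 - 1*196 - 28 + 62 + 434) = (-I*√3)*(4 - 196 - 28 + 62 + 434) = -I*√3*276 = -276*I*√3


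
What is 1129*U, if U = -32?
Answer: -36128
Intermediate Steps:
1129*U = 1129*(-32) = -36128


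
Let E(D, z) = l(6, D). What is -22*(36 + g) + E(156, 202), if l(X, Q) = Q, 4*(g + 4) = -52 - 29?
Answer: -205/2 ≈ -102.50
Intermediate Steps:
g = -97/4 (g = -4 + (-52 - 29)/4 = -4 + (¼)*(-81) = -4 - 81/4 = -97/4 ≈ -24.250)
E(D, z) = D
-22*(36 + g) + E(156, 202) = -22*(36 - 97/4) + 156 = -22*47/4 + 156 = -517/2 + 156 = -205/2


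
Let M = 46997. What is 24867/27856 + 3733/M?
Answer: 1272660847/1309148432 ≈ 0.97213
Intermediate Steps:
24867/27856 + 3733/M = 24867/27856 + 3733/46997 = 1272660847/1309148432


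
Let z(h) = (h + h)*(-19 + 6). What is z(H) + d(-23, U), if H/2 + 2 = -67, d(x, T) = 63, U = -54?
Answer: 3651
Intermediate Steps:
H = -138 (H = -4 + 2*(-67) = -4 - 134 = -138)
z(h) = -26*h (z(h) = (2*h)*(-13) = -26*h)
z(H) + d(-23, U) = -26*(-138) + 63 = 3588 + 63 = 3651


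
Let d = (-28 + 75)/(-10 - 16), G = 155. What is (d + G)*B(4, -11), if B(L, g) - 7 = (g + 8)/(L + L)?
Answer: 211099/208 ≈ 1014.9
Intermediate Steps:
B(L, g) = 7 + (8 + g)/(2*L) (B(L, g) = 7 + (g + 8)/(L + L) = 7 + (8 + g)/((2*L)) = 7 + (8 + g)*(1/(2*L)) = 7 + (8 + g)/(2*L))
d = -47/26 (d = 47/(-26) = 47*(-1/26) = -47/26 ≈ -1.8077)
(d + G)*B(4, -11) = (-47/26 + 155)*((1/2)*(8 - 11 + 14*4)/4) = 3983*((1/2)*(1/4)*(8 - 11 + 56))/26 = 3983*((1/2)*(1/4)*53)/26 = (3983/26)*(53/8) = 211099/208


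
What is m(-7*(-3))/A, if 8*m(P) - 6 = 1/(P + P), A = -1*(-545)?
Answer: 253/183120 ≈ 0.0013816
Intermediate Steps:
A = 545
m(P) = 3/4 + 1/(16*P) (m(P) = 3/4 + 1/(8*(P + P)) = 3/4 + 1/(8*((2*P))) = 3/4 + (1/(2*P))/8 = 3/4 + 1/(16*P))
m(-7*(-3))/A = ((1 + 12*(-7*(-3)))/(16*((-7*(-3)))))/545 = ((1/16)*(1 + 12*21)/21)*(1/545) = ((1/16)*(1/21)*(1 + 252))*(1/545) = ((1/16)*(1/21)*253)*(1/545) = (253/336)*(1/545) = 253/183120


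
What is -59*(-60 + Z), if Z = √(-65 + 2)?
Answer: 3540 - 177*I*√7 ≈ 3540.0 - 468.3*I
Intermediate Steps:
Z = 3*I*√7 (Z = √(-63) = 3*I*√7 ≈ 7.9373*I)
-59*(-60 + Z) = -59*(-60 + 3*I*√7) = 3540 - 177*I*√7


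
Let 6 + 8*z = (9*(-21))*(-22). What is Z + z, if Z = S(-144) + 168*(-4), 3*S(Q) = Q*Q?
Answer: 6759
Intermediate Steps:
z = 519 (z = -¾ + ((9*(-21))*(-22))/8 = -¾ + (-189*(-22))/8 = -¾ + (⅛)*4158 = -¾ + 2079/4 = 519)
S(Q) = Q²/3 (S(Q) = (Q*Q)/3 = Q²/3)
Z = 6240 (Z = (⅓)*(-144)² + 168*(-4) = (⅓)*20736 - 672 = 6912 - 672 = 6240)
Z + z = 6240 + 519 = 6759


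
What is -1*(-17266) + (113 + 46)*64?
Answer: 27442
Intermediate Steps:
-1*(-17266) + (113 + 46)*64 = 17266 + 159*64 = 17266 + 10176 = 27442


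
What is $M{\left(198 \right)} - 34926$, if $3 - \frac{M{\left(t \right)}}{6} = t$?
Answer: $-36096$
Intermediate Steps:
$M{\left(t \right)} = 18 - 6 t$
$M{\left(198 \right)} - 34926 = \left(18 - 1188\right) - 34926 = -1170 - 34926 = -36096$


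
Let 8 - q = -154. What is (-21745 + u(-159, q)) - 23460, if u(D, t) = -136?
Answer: -45341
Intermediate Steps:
q = 162 (q = 8 - 1*(-154) = 8 + 154 = 162)
(-21745 + u(-159, q)) - 23460 = (-21745 - 136) - 23460 = -21881 - 23460 = -45341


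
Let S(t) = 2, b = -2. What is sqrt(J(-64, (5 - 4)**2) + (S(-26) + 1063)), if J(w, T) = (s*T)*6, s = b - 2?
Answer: sqrt(1041) ≈ 32.265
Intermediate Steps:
s = -4 (s = -2 - 2 = -4)
J(w, T) = -24*T (J(w, T) = -4*T*6 = -24*T)
sqrt(J(-64, (5 - 4)**2) + (S(-26) + 1063)) = sqrt(-24*(5 - 4)**2 + (2 + 1063)) = sqrt(-24*1**2 + 1065) = sqrt(-24*1 + 1065) = sqrt(-24 + 1065) = sqrt(1041)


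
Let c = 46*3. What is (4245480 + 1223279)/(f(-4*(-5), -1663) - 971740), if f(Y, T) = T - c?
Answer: -5468759/973541 ≈ -5.6174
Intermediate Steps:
c = 138
f(Y, T) = -138 + T (f(Y, T) = T - 1*138 = T - 138 = -138 + T)
(4245480 + 1223279)/(f(-4*(-5), -1663) - 971740) = (4245480 + 1223279)/((-138 - 1663) - 971740) = 5468759/(-1801 - 971740) = 5468759/(-973541) = 5468759*(-1/973541) = -5468759/973541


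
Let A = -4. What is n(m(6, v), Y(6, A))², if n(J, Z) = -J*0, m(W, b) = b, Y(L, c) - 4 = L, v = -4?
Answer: 0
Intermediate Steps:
Y(L, c) = 4 + L
n(J, Z) = 0
n(m(6, v), Y(6, A))² = 0² = 0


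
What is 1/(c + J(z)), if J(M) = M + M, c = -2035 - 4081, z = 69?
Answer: -1/5978 ≈ -0.00016728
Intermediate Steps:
c = -6116
J(M) = 2*M
1/(c + J(z)) = 1/(-6116 + 2*69) = 1/(-6116 + 138) = 1/(-5978) = -1/5978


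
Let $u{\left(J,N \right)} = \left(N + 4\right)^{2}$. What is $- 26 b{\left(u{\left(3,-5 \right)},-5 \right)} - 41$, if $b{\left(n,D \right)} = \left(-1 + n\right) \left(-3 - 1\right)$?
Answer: $-41$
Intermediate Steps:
$u{\left(J,N \right)} = \left(4 + N\right)^{2}$
$b{\left(n,D \right)} = 4 - 4 n$ ($b{\left(n,D \right)} = \left(-1 + n\right) \left(-4\right) = 4 - 4 n$)
$- 26 b{\left(u{\left(3,-5 \right)},-5 \right)} - 41 = - 26 \left(4 - 4 \left(4 - 5\right)^{2}\right) - 41 = - 26 \left(4 - 4 \left(-1\right)^{2}\right) - 41 = - 26 \left(4 - 4\right) - 41 = \left(-26\right) 0 - 41 = 0 - 41 = -41$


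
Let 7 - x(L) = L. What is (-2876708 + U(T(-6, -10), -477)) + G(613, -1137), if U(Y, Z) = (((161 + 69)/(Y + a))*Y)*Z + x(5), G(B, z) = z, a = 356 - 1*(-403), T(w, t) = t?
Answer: -2154407307/749 ≈ -2.8764e+6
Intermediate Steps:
x(L) = 7 - L
a = 759 (a = 356 + 403 = 759)
U(Y, Z) = 2 + 230*Y*Z/(759 + Y) (U(Y, Z) = (((161 + 69)/(Y + 759))*Y)*Z + (7 - 1*5) = ((230/(759 + Y))*Y)*Z + (7 - 5) = (230*Y/(759 + Y))*Z + 2 = 230*Y*Z/(759 + Y) + 2 = 2 + 230*Y*Z/(759 + Y))
(-2876708 + U(T(-6, -10), -477)) + G(613, -1137) = (-2876708 + 2*(759 - 10 + 115*(-10)*(-477))/(759 - 10)) - 1137 = (-2876708 + 2*(759 - 10 + 548550)/749) - 1137 = (-2876708 + 2*(1/749)*549299) - 1137 = (-2876708 + 1098598/749) - 1137 = -2153555694/749 - 1137 = -2154407307/749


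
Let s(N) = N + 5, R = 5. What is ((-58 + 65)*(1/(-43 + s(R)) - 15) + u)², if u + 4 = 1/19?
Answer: 4684444249/393129 ≈ 11916.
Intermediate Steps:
s(N) = 5 + N
u = -75/19 (u = -4 + 1/19 = -75/19 ≈ -3.9474)
((-58 + 65)*(1/(-43 + s(R)) - 15) + u)² = ((-58 + 65)*(1/(-43 + (5 + 5)) - 15) - 75/19)² = (7*(1/(-43 + 10) - 15) - 75/19)² = (7*(1/(-33) - 15) - 75/19)² = (7*(-1/33 - 15) - 75/19)² = (7*(-496/33) - 75/19)² = (-3472/33 - 75/19)² = (-68443/627)² = 4684444249/393129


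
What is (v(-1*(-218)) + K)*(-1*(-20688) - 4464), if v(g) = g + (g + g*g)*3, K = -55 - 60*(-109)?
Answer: 2432448096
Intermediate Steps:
K = 6485 (K = -55 + 6540 = 6485)
v(g) = 3*g² + 4*g (v(g) = g + (g + g²)*3 = g + (3*g + 3*g²) = 3*g² + 4*g)
(v(-1*(-218)) + K)*(-1*(-20688) - 4464) = ((-1*(-218))*(4 + 3*(-1*(-218))) + 6485)*(-1*(-20688) - 4464) = (218*(4 + 3*218) + 6485)*(20688 - 4464) = (218*(4 + 654) + 6485)*16224 = (218*658 + 6485)*16224 = (143444 + 6485)*16224 = 149929*16224 = 2432448096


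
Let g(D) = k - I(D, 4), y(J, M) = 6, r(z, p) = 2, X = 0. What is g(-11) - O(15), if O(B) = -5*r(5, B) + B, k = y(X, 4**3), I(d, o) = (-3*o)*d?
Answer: -131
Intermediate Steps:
I(d, o) = -3*d*o
k = 6
O(B) = -10 + B (O(B) = -5*2 + B = -10 + B)
g(D) = 6 + 12*D (g(D) = 6 - (-3)*D*4 = 6 - (-12)*D = 6 + 12*D)
g(-11) - O(15) = (6 + 12*(-11)) - (-10 + 15) = (6 - 132) - 1*5 = -126 - 5 = -131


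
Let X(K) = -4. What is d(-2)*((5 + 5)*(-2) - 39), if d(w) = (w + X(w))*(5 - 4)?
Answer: 354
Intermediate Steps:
d(w) = -4 + w (d(w) = (w - 4)*(5 - 4) = (-4 + w)*1 = -4 + w)
d(-2)*((5 + 5)*(-2) - 39) = (-4 - 2)*((5 + 5)*(-2) - 39) = -6*(10*(-2) - 39) = -6*(-20 - 39) = -6*(-59) = 354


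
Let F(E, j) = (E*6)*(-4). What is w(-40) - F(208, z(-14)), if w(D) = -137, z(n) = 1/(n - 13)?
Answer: 4855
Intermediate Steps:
z(n) = 1/(-13 + n)
F(E, j) = -24*E (F(E, j) = (6*E)*(-4) = -24*E)
w(-40) - F(208, z(-14)) = -137 - (-24)*208 = -137 - 1*(-4992) = -137 + 4992 = 4855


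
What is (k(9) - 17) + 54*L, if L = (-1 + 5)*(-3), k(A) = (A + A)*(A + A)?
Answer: -341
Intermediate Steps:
k(A) = 4*A² (k(A) = (2*A)*(2*A) = 4*A²)
L = -12 (L = 4*(-3) = -12)
(k(9) - 17) + 54*L = (4*9² - 17) + 54*(-12) = (4*81 - 17) - 648 = (324 - 17) - 648 = 307 - 648 = -341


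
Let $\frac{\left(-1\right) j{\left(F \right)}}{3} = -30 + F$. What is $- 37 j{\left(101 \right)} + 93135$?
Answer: $101016$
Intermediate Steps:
$j{\left(F \right)} = 90 - 3 F$ ($j{\left(F \right)} = - 3 \left(-30 + F\right) = 90 - 3 F$)
$- 37 j{\left(101 \right)} + 93135 = - 37 \left(90 - 303\right) + 93135 = \left(-37\right) \left(-213\right) + 93135 = 7881 + 93135 = 101016$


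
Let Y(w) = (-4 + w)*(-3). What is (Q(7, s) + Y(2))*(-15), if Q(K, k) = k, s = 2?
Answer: -120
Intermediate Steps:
Y(w) = 12 - 3*w
(Q(7, s) + Y(2))*(-15) = (2 + (12 - 3*2))*(-15) = (2 + (12 - 6))*(-15) = (2 + 6)*(-15) = 8*(-15) = -120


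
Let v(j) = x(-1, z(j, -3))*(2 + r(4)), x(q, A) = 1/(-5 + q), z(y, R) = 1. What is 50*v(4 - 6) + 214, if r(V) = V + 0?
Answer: 164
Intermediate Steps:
r(V) = V
v(j) = -1 (v(j) = (2 + 4)/(-5 - 1) = 6/(-6) = -⅙*6 = -1)
50*v(4 - 6) + 214 = 50*(-1) + 214 = -50 + 214 = 164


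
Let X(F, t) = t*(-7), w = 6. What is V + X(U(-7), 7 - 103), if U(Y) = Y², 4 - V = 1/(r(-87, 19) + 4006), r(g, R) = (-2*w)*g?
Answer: 3413799/5050 ≈ 676.00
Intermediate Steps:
r(g, R) = -12*g (r(g, R) = (-2*6)*g = -12*g)
V = 20199/5050 (V = 4 - 1/(-12*(-87) + 4006) = 4 - 1/(1044 + 4006) = 4 - 1/5050 = 20199/5050 ≈ 3.9998)
X(F, t) = -7*t
V + X(U(-7), 7 - 103) = 20199/5050 - 7*(7 - 103) = 20199/5050 - 7*(-96) = 20199/5050 + 672 = 3413799/5050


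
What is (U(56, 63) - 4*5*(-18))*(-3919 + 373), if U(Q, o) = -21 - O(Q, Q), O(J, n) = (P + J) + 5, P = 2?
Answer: -978696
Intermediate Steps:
O(J, n) = 7 + J (O(J, n) = (2 + J) + 5 = 7 + J)
U(Q, o) = -28 - Q (U(Q, o) = -21 - (7 + Q) = -21 + (-7 - Q) = -28 - Q)
(U(56, 63) - 4*5*(-18))*(-3919 + 373) = ((-28 - 1*56) - 4*5*(-18))*(-3919 + 373) = ((-28 - 56) - 20*(-18))*(-3546) = (-84 + 360)*(-3546) = 276*(-3546) = -978696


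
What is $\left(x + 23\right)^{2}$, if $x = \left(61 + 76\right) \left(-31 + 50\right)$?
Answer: $6895876$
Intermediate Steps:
$x = 2603$ ($x = 137 \cdot 19 = 2603$)
$\left(x + 23\right)^{2} = \left(2603 + 23\right)^{2} = 2626^{2} = 6895876$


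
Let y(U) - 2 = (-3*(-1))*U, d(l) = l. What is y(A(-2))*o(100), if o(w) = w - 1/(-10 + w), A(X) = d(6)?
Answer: 17998/9 ≈ 1999.8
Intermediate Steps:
A(X) = 6
y(U) = 2 + 3*U (y(U) = 2 + (-3*(-1))*U = 2 + 3*U)
y(A(-2))*o(100) = (2 + 3*6)*((-1 + 100² - 10*100)/(-10 + 100)) = (2 + 18)*((-1 + 10000 - 1000)/90) = 20*((1/90)*8999) = 20*(8999/90) = 17998/9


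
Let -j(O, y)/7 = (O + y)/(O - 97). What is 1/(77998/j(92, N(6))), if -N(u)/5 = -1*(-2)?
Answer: 287/194995 ≈ 0.0014718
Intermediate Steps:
N(u) = -10 (N(u) = -(-5)*(-2) = -5*2 = -10)
j(O, y) = -7*(O + y)/(-97 + O) (j(O, y) = -7*(O + y)/(O - 97) = -7*(O + y)/(-97 + O))
1/(77998/j(92, N(6))) = 1/(77998/((7*(-1*92 - 1*(-10))/(-97 + 92)))) = 1/(77998/((7*(-92 + 10)/(-5)))) = 1/(77998/((7*(-1/5)*(-82)))) = 1/(77998/(574/5)) = 1/(77998*(5/574)) = 1/(194995/287) = 287/194995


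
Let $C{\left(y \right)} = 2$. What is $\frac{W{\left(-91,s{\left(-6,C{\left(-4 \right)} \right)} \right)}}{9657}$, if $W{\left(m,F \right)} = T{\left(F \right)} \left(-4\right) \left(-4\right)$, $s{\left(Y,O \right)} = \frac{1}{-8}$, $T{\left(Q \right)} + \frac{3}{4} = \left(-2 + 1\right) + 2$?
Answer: $\frac{4}{9657} \approx 0.00041421$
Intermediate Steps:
$T{\left(Q \right)} = \frac{1}{4}$ ($T{\left(Q \right)} = - \frac{3}{4} + \left(\left(-2 + 1\right) + 2\right) = - \frac{3}{4} + \left(-1 + 2\right) = - \frac{3}{4} + 1 = \frac{1}{4}$)
$s{\left(Y,O \right)} = - \frac{1}{8}$
$W{\left(m,F \right)} = 4$ ($W{\left(m,F \right)} = \frac{1}{4} \left(-4\right) \left(-4\right) = \left(-1\right) \left(-4\right) = 4$)
$\frac{W{\left(-91,s{\left(-6,C{\left(-4 \right)} \right)} \right)}}{9657} = \frac{4}{9657}$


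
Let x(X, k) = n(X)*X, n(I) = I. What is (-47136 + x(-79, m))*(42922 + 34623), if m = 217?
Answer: -3171202775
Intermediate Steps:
x(X, k) = X² (x(X, k) = X*X = X²)
(-47136 + x(-79, m))*(42922 + 34623) = (-47136 + (-79)²)*(42922 + 34623) = (-47136 + 6241)*77545 = -40895*77545 = -3171202775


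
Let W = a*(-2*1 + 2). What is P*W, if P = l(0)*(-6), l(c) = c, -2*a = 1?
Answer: 0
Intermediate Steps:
a = -½ (a = -½*1 = -½ ≈ -0.50000)
W = 0 (W = -(-2*1 + 2)/2 = -(-2 + 2)/2 = -½*0 = 0)
P = 0 (P = 0*(-6) = 0)
P*W = 0*0 = 0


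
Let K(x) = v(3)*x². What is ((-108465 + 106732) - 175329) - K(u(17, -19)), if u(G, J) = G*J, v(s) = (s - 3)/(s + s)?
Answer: -177062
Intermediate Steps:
v(s) = (-3 + s)/(2*s) (v(s) = (-3 + s)/((2*s)) = (-3 + s)*(1/(2*s)) = (-3 + s)/(2*s))
K(x) = 0 (K(x) = ((½)*(-3 + 3)/3)*x² = ((½)*(⅓)*0)*x² = 0*x² = 0)
((-108465 + 106732) - 175329) - K(u(17, -19)) = ((-108465 + 106732) - 175329) - 1*0 = (-1733 - 175329) + 0 = -177062 + 0 = -177062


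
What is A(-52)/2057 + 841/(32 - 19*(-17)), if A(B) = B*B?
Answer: 2689857/730235 ≈ 3.6835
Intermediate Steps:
A(B) = B²
A(-52)/2057 + 841/(32 - 19*(-17)) = (-52)²/2057 + 841/(32 - 19*(-17)) = 2704*(1/2057) + 841/(32 + 323) = 2704/2057 + 841/355 = 2689857/730235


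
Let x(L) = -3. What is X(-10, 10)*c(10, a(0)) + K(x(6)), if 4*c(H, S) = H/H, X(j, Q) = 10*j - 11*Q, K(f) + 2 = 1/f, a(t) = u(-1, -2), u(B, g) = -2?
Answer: -329/6 ≈ -54.833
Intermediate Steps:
a(t) = -2
K(f) = -2 + 1/f
X(j, Q) = -11*Q + 10*j
c(H, S) = ¼ (c(H, S) = (H/H)/4 = (¼)*1 = ¼)
X(-10, 10)*c(10, a(0)) + K(x(6)) = (-11*10 + 10*(-10))*(¼) + (-2 + 1/(-3)) = (-110 - 100)*(¼) + (-2 - ⅓) = -210*¼ - 7/3 = -105/2 - 7/3 = -329/6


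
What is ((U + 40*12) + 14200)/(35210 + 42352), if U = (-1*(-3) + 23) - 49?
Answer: 14657/77562 ≈ 0.18897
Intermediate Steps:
U = -23 (U = (3 + 23) - 49 = 26 - 49 = -23)
((U + 40*12) + 14200)/(35210 + 42352) = ((-23 + 40*12) + 14200)/(35210 + 42352) = ((-23 + 480) + 14200)/77562 = (457 + 14200)*(1/77562) = 14657*(1/77562) = 14657/77562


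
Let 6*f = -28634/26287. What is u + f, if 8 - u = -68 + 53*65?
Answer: -265697026/78861 ≈ -3369.2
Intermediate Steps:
f = -14317/78861 (f = (-28634/26287)/6 = (-28634*1/26287)/6 = (⅙)*(-28634/26287) = -14317/78861 ≈ -0.18155)
u = -3369 (u = 8 - (-68 + 53*65) = 8 - (-68 + 3445) = 8 - 1*3377 = 8 - 3377 = -3369)
u + f = -3369 - 14317/78861 = -265697026/78861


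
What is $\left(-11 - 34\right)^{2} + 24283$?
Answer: $26308$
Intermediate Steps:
$\left(-11 - 34\right)^{2} + 24283 = \left(-45\right)^{2} + 24283 = 2025 + 24283 = 26308$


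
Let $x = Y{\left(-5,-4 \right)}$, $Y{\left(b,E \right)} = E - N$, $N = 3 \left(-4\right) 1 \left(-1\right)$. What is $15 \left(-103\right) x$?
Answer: $24720$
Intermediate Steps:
$N = 12$ ($N = \left(-12\right) 1 \left(-1\right) = \left(-12\right) \left(-1\right) = 12$)
$Y{\left(b,E \right)} = -12 + E$ ($Y{\left(b,E \right)} = E - 12 = -12 + E$)
$x = -16$ ($x = -12 - 4 = -16$)
$15 \left(-103\right) x = 15 \left(-103\right) \left(-16\right) = \left(-1545\right) \left(-16\right) = 24720$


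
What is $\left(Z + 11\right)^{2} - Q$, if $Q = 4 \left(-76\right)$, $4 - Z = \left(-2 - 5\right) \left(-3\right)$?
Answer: $340$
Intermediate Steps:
$Z = -17$ ($Z = 4 - \left(-2 - 5\right) \left(-3\right) = 4 - \left(-7\right) \left(-3\right) = 4 - 21 = -17$)
$Q = -304$
$\left(Z + 11\right)^{2} - Q = \left(-17 + 11\right)^{2} - -304 = \left(-6\right)^{2} + 304 = 36 + 304 = 340$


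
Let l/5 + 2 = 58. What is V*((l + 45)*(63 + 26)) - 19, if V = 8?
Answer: 231381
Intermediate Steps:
l = 280 (l = -10 + 5*58 = -10 + 290 = 280)
V*((l + 45)*(63 + 26)) - 19 = 8*((280 + 45)*(63 + 26)) - 19 = 8*(325*89) - 19 = 8*28925 - 19 = 231400 - 19 = 231381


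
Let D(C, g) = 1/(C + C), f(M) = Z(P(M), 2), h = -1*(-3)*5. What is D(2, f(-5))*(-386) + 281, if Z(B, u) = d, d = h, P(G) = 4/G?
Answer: 369/2 ≈ 184.50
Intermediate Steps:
h = 15 (h = 3*5 = 15)
d = 15
Z(B, u) = 15
f(M) = 15
D(C, g) = 1/(2*C)
D(2, f(-5))*(-386) + 281 = ((½)/2)*(-386) + 281 = ((½)*(½))*(-386) + 281 = (¼)*(-386) + 281 = -193/2 + 281 = 369/2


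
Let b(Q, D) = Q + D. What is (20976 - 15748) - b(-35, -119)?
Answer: 5382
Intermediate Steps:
b(Q, D) = D + Q
(20976 - 15748) - b(-35, -119) = (20976 - 15748) - (-119 - 35) = 5228 - 1*(-154) = 5228 + 154 = 5382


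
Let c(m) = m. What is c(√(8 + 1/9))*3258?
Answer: 1086*√73 ≈ 9278.8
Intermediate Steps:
c(√(8 + 1/9))*3258 = √(8 + 1/9)*3258 = √(8 + 1*(⅑))*3258 = √(8 + ⅑)*3258 = √(73/9)*3258 = (√73/3)*3258 = 1086*√73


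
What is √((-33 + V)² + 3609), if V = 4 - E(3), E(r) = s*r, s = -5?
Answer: √3805 ≈ 61.685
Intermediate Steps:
E(r) = -5*r
V = 19 (V = 4 - (-5)*3 = 4 - 1*(-15) = 4 + 15 = 19)
√((-33 + V)² + 3609) = √((-33 + 19)² + 3609) = √((-14)² + 3609) = √(196 + 3609) = √3805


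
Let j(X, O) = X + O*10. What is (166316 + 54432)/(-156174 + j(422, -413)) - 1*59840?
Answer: -4783779814/79941 ≈ -59841.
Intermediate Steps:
j(X, O) = X + 10*O
(166316 + 54432)/(-156174 + j(422, -413)) - 1*59840 = (166316 + 54432)/(-156174 + (422 + 10*(-413))) - 1*59840 = 220748/(-156174 + (422 - 4130)) - 59840 = 220748/(-156174 - 3708) - 59840 = 220748/(-159882) - 59840 = 220748*(-1/159882) - 59840 = -110374/79941 - 59840 = -4783779814/79941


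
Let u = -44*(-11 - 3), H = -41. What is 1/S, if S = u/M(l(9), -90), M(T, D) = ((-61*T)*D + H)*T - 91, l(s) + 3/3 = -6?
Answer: 19229/44 ≈ 437.02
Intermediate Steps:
l(s) = -7 (l(s) = -1 - 6 = -7)
u = 616 (u = -44*(-14) = 616)
M(T, D) = -91 + T*(-41 - 61*D*T) (M(T, D) = ((-61*T)*D - 41)*T - 91 = (-61*D*T - 41)*T - 91 = (-41 - 61*D*T)*T - 91 = T*(-41 - 61*D*T) - 91 = -91 + T*(-41 - 61*D*T))
S = 44/19229 (S = 616/(-91 - 41*(-7) - 61*(-90)*(-7)**2) = 616/(-91 + 287 - 61*(-90)*49) = 616/(-91 + 287 + 269010) = 616/269206 = 616*(1/269206) = 44/19229 ≈ 0.0022882)
1/S = 1/(44/19229) = 19229/44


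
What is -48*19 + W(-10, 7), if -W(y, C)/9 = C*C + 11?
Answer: -1452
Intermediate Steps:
W(y, C) = -99 - 9*C² (W(y, C) = -9*(C*C + 11) = -9*(C² + 11) = -9*(11 + C²) = -99 - 9*C²)
-48*19 + W(-10, 7) = -48*19 + (-99 - 9*7²) = -912 + (-99 - 9*49) = -912 + (-99 - 441) = -912 - 540 = -1452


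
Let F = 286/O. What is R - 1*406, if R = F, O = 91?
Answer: -2820/7 ≈ -402.86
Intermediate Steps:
F = 22/7 (F = 286/91 = 286*(1/91) = 22/7 ≈ 3.1429)
R = 22/7 ≈ 3.1429
R - 1*406 = 22/7 - 1*406 = 22/7 - 406 = -2820/7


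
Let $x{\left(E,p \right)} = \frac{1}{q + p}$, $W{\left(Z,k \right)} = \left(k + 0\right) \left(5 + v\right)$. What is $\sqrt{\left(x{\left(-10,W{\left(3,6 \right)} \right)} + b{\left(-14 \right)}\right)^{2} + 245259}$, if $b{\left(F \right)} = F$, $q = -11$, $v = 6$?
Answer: $\frac{2 \sqrt{185624959}}{55} \approx 495.43$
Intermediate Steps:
$W{\left(Z,k \right)} = 11 k$ ($W{\left(Z,k \right)} = \left(k + 0\right) \left(5 + 6\right) = k 11 = 11 k$)
$x{\left(E,p \right)} = \frac{1}{-11 + p}$
$\sqrt{\left(x{\left(-10,W{\left(3,6 \right)} \right)} + b{\left(-14 \right)}\right)^{2} + 245259} = \sqrt{\left(\frac{1}{-11 + 11 \cdot 6} - 14\right)^{2} + 245259} = \sqrt{\left(\frac{1}{-11 + 66} - 14\right)^{2} + 245259} = \sqrt{\left(\frac{1}{55} - 14\right)^{2} + 245259} = \sqrt{\left(- \frac{769}{55}\right)^{2} + 245259} = \sqrt{\frac{591361}{3025} + 245259} = \sqrt{\frac{742499836}{3025}} = \frac{2 \sqrt{185624959}}{55}$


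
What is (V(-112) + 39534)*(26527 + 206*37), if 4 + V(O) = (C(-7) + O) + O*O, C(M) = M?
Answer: 1774211295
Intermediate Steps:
V(O) = -11 + O + O**2 (V(O) = -4 + ((-7 + O) + O*O) = -4 + ((-7 + O) + O**2) = -4 + (-7 + O + O**2) = -11 + O + O**2)
(V(-112) + 39534)*(26527 + 206*37) = ((-11 - 112 + (-112)**2) + 39534)*(26527 + 206*37) = ((-11 - 112 + 12544) + 39534)*(26527 + 7622) = (12421 + 39534)*34149 = 51955*34149 = 1774211295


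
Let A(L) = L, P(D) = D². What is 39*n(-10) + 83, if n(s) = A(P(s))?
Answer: 3983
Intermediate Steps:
n(s) = s²
39*n(-10) + 83 = 39*(-10)² + 83 = 39*100 + 83 = 3900 + 83 = 3983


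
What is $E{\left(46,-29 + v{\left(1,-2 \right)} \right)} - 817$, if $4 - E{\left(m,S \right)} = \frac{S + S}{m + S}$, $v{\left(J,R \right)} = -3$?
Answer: $- \frac{5659}{7} \approx -808.43$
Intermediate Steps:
$E{\left(m,S \right)} = 4 - \frac{2 S}{S + m}$ ($E{\left(m,S \right)} = 4 - \frac{S + S}{m + S} = 4 - \frac{2 S}{S + m}$)
$E{\left(46,-29 + v{\left(1,-2 \right)} \right)} - 817 = \frac{2 \left(\left(-29 - 3\right) + 2 \cdot 46\right)}{\left(-29 - 3\right) + 46} - 817 = \frac{2 \left(-32 + 92\right)}{-32 + 46} - 817 = 2 \cdot \frac{1}{14} \cdot 60 - 817 = \frac{60}{7} - 817 = - \frac{5659}{7}$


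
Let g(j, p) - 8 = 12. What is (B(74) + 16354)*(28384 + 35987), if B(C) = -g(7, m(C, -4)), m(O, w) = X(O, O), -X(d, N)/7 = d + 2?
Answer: 1051435914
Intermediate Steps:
X(d, N) = -14 - 7*d (X(d, N) = -7*(d + 2) = -7*(2 + d) = -14 - 7*d)
m(O, w) = -14 - 7*O
g(j, p) = 20 (g(j, p) = 8 + 12 = 20)
B(C) = -20 (B(C) = -1*20 = -20)
(B(74) + 16354)*(28384 + 35987) = (-20 + 16354)*(28384 + 35987) = 16334*64371 = 1051435914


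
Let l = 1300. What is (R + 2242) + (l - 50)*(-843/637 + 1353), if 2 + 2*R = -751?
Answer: 2154921647/1274 ≈ 1.6915e+6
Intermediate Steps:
R = -753/2 (R = -1 + (½)*(-751) = -1 - 751/2 = -753/2 ≈ -376.50)
(R + 2242) + (l - 50)*(-843/637 + 1353) = (-753/2 + 2242) + (1300 - 50)*(-843/637 + 1353) = 3731/2 + 1250*(-843*1/637 + 1353) = 3731/2 + 1250*(-843/637 + 1353) = 3731/2 + 1250*(861018/637) = 3731/2 + 1076272500/637 = 2154921647/1274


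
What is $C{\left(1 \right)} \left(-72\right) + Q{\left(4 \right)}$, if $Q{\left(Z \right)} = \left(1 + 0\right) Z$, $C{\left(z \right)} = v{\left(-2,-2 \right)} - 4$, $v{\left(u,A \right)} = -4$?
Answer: $580$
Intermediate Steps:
$C{\left(z \right)} = -8$ ($C{\left(z \right)} = -4 - 4 = -8$)
$Q{\left(Z \right)} = Z$ ($Q{\left(Z \right)} = 1 Z = Z$)
$C{\left(1 \right)} \left(-72\right) + Q{\left(4 \right)} = \left(-8\right) \left(-72\right) + 4 = 576 + 4 = 580$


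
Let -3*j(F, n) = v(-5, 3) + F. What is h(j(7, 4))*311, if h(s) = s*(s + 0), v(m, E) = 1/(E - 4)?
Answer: 1244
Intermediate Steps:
v(m, E) = 1/(-4 + E)
j(F, n) = ⅓ - F/3 (j(F, n) = -(1/(-4 + 3) + F)/3 = -(1/(-1) + F)/3 = -(-1 + F)/3 = ⅓ - F/3)
h(s) = s² (h(s) = s*s = s²)
h(j(7, 4))*311 = (⅓ - ⅓*7)²*311 = (⅓ - 7/3)²*311 = (-2)²*311 = 4*311 = 1244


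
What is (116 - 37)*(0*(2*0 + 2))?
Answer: 0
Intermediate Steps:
(116 - 37)*(0*(2*0 + 2)) = 79*(0*(0 + 2)) = 79*(0*2) = 79*0 = 0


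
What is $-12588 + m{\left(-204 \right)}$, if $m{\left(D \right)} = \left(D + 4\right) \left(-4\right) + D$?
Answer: $-11992$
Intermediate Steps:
$m{\left(D \right)} = -16 - 3 D$ ($m{\left(D \right)} = \left(4 + D\right) \left(-4\right) + D = \left(-16 - 4 D\right) + D = -16 - 3 D$)
$-12588 + m{\left(-204 \right)} = -12588 - -596 = -12588 + \left(-16 + 612\right) = -12588 + 596 = -11992$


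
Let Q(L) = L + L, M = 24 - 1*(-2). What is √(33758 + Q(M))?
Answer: 7*√690 ≈ 183.88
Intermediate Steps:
M = 26 (M = 24 + 2 = 26)
Q(L) = 2*L
√(33758 + Q(M)) = √(33758 + 2*26) = √(33758 + 52) = √33810 = 7*√690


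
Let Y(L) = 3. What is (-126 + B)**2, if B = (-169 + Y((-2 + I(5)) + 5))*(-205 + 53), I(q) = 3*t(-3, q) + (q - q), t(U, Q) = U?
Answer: 630311236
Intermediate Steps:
I(q) = -9 (I(q) = 3*(-3) + (q - q) = -9 + 0 = -9)
B = 25232 (B = (-169 + 3)*(-205 + 53) = -166*(-152) = 25232)
(-126 + B)**2 = (-126 + 25232)**2 = 25106**2 = 630311236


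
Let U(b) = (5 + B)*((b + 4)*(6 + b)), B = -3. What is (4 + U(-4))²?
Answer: 16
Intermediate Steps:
U(b) = 2*(4 + b)*(6 + b) (U(b) = (5 - 3)*((b + 4)*(6 + b)) = 2*((4 + b)*(6 + b)) = 2*(4 + b)*(6 + b))
(4 + U(-4))² = (4 + (48 + 2*(-4)² + 20*(-4)))² = (4 + (48 + 2*16 - 80))² = (4 + (48 + 32 - 80))² = (4 + 0)² = 4² = 16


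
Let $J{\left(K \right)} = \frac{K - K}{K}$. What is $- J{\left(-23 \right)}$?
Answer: $0$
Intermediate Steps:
$J{\left(K \right)} = 0$ ($J{\left(K \right)} = \frac{0}{K} = 0$)
$- J{\left(-23 \right)} = \left(-1\right) 0 = 0$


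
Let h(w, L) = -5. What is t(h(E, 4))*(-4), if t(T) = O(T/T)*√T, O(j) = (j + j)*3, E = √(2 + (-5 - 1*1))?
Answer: -24*I*√5 ≈ -53.666*I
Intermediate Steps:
E = 2*I (E = √(2 + (-5 - 1)) = √(2 - 6) = √(-4) = 2*I ≈ 2.0*I)
O(j) = 6*j (O(j) = (2*j)*3 = 6*j)
t(T) = 6*√T (t(T) = (6*(T/T))*√T = (6*1)*√T = 6*√T)
t(h(E, 4))*(-4) = (6*√(-5))*(-4) = (6*(I*√5))*(-4) = (6*I*√5)*(-4) = -24*I*√5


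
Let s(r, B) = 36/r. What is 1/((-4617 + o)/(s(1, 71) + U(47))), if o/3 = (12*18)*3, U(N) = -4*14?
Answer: 20/2673 ≈ 0.0074822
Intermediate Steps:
U(N) = -56
o = 1944 (o = 3*((12*18)*3) = 3*(216*3) = 3*648 = 1944)
1/((-4617 + o)/(s(1, 71) + U(47))) = 1/((-4617 + 1944)/(36/1 - 56)) = 1/(-2673/(36*1 - 56)) = 1/(-2673/(36 - 56)) = 1/(-2673/(-20)) = 1/(-2673*(-1/20)) = 1/(2673/20) = 20/2673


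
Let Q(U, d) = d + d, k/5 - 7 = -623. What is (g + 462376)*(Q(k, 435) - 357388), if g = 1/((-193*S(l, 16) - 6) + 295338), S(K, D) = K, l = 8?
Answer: -24214795306196851/146894 ≈ -1.6485e+11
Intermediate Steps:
k = -3080 (k = 35 + 5*(-623) = 35 - 3115 = -3080)
Q(U, d) = 2*d
g = 1/293788 (g = 1/((-193*8 - 6) + 295338) = 1/((-1544 - 6) + 295338) = 1/(-1550 + 295338) = 1/293788 ≈ 3.4038e-6)
(g + 462376)*(Q(k, 435) - 357388) = (1/293788 + 462376)*(2*435 - 357388) = 135840520289*(870 - 357388)/293788 = (135840520289/293788)*(-356518) = -24214795306196851/146894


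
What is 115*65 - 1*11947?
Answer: -4472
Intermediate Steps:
115*65 - 1*11947 = 7475 - 11947 = -4472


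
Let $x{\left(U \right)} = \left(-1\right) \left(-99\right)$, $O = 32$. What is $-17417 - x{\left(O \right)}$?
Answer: $-17516$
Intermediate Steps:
$x{\left(U \right)} = 99$
$-17417 - x{\left(O \right)} = -17417 - 99 = -17516$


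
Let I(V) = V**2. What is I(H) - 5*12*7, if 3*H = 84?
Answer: 364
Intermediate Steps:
H = 28 (H = (1/3)*84 = 28)
I(H) - 5*12*7 = 28**2 - 5*12*7 = 784 - 60*7 = 784 - 1*420 = 784 - 420 = 364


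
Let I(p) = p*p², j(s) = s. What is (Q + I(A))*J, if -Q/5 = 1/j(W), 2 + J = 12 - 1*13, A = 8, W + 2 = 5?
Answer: -1531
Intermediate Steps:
W = 3 (W = -2 + 5 = 3)
I(p) = p³
J = -3 (J = -2 + (12 - 1*13) = -2 + (12 - 13) = -2 - 1 = -3)
Q = -5/3 ≈ -1.6667
(Q + I(A))*J = (-5/3 + 8³)*(-3) = (-5/3 + 512)*(-3) = (1531/3)*(-3) = -1531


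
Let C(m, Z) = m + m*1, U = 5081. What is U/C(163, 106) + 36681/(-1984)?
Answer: -938651/323392 ≈ -2.9025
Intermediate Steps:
C(m, Z) = 2*m (C(m, Z) = m + m = 2*m)
U/C(163, 106) + 36681/(-1984) = 5081/((2*163)) + 36681/(-1984) = 5081/326 + 36681*(-1/1984) = 5081*(1/326) - 36681/1984 = 5081/326 - 36681/1984 = -938651/323392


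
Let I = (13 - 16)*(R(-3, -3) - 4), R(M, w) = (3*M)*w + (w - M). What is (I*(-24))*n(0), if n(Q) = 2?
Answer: 3312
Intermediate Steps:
R(M, w) = w - M + 3*M*w (R(M, w) = 3*M*w + (w - M) = w - M + 3*M*w)
I = -69 (I = (13 - 16)*((-3 - 1*(-3) + 3*(-3)*(-3)) - 4) = -3*((-3 + 3 + 27) - 4) = -3*(27 - 4) = -3*23 = -69)
(I*(-24))*n(0) = -69*(-24)*2 = 1656*2 = 3312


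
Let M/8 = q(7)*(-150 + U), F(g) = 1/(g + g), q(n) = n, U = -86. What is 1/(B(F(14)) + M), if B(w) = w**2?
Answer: -784/10361343 ≈ -7.5666e-5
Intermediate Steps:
F(g) = 1/(2*g)
M = -13216 (M = 8*(7*(-150 - 86)) = 8*(7*(-236)) = 8*(-1652) = -13216)
1/(B(F(14)) + M) = 1/(((1/2)/14)**2 - 13216) = 1/(((1/2)*(1/14))**2 - 13216) = 1/((1/28)**2 - 13216) = 1/(1/784 - 13216) = 1/(-10361343/784) = -784/10361343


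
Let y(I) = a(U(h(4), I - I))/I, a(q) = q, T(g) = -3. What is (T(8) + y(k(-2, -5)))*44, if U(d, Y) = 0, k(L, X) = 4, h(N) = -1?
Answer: -132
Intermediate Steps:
y(I) = 0 (y(I) = 0/I = 0)
(T(8) + y(k(-2, -5)))*44 = (-3 + 0)*44 = -3*44 = -132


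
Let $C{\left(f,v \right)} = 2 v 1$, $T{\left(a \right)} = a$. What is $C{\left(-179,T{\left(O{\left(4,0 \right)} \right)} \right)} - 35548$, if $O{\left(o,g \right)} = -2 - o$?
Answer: $-35560$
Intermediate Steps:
$C{\left(f,v \right)} = 2 v$
$C{\left(-179,T{\left(O{\left(4,0 \right)} \right)} \right)} - 35548 = 2 \left(-2 - 4\right) - 35548 = 2 \left(-6\right) - 35548 = -12 - 35548 = -35560$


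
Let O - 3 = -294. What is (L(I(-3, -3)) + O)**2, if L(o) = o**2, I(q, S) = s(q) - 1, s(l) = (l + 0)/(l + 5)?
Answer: 1297321/16 ≈ 81083.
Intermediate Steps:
O = -291 (O = 3 - 294 = -291)
s(l) = l/(5 + l)
I(q, S) = -1 + q/(5 + q) (I(q, S) = q/(5 + q) - 1 = -1 + q/(5 + q))
(L(I(-3, -3)) + O)**2 = ((-5/(5 - 3))**2 - 291)**2 = ((-5/2)**2 - 291)**2 = (25/4 - 291)**2 = (-1139/4)**2 = 1297321/16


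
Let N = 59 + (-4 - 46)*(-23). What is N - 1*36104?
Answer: -34895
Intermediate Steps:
N = 1209 (N = 59 - 50*(-23) = 59 + 1150 = 1209)
N - 1*36104 = 1209 - 1*36104 = 1209 - 36104 = -34895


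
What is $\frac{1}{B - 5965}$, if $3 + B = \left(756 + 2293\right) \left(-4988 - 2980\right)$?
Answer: $- \frac{1}{24300400} \approx -4.1152 \cdot 10^{-8}$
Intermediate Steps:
$B = -24294435$ ($B = -3 + \left(756 + 2293\right) \left(-4988 - 2980\right) = -3 + 3049 \left(-7968\right) = -3 - 24294432 = -24294435$)
$\frac{1}{B - 5965} = \frac{1}{-24294435 - 5965} = \frac{1}{-24300400} = - \frac{1}{24300400}$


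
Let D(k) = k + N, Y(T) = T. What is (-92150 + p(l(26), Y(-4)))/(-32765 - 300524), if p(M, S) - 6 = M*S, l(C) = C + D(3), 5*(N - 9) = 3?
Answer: 461492/1666445 ≈ 0.27693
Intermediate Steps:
N = 48/5 (N = 9 + (1/5)*3 = 9 + 3/5 = 48/5 ≈ 9.6000)
D(k) = 48/5 + k (D(k) = k + 48/5 = 48/5 + k)
l(C) = 63/5 + C (l(C) = C + (48/5 + 3) = C + 63/5 = 63/5 + C)
p(M, S) = 6 + M*S
(-92150 + p(l(26), Y(-4)))/(-32765 - 300524) = (-92150 + (6 + (63/5 + 26)*(-4)))/(-32765 - 300524) = (-92150 + (6 + (193/5)*(-4)))/(-333289) = (-92150 + (6 - 772/5))*(-1/333289) = (-92150 - 742/5)*(-1/333289) = -461492/5*(-1/333289) = 461492/1666445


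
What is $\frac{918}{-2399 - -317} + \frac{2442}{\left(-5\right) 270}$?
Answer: $- \frac{175654}{78075} \approx -2.2498$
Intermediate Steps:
$\frac{918}{-2399 - -317} + \frac{2442}{\left(-5\right) 270} = \frac{918}{-2399 + 317} + \frac{2442}{-1350} = \frac{918}{-2082} + 2442 \left(- \frac{1}{1350}\right) = 918 \left(- \frac{1}{2082}\right) - \frac{407}{225} = - \frac{153}{347} - \frac{407}{225} = - \frac{175654}{78075}$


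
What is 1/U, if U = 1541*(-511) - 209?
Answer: -1/787660 ≈ -1.2696e-6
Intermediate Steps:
U = -787660 (U = -787451 - 209 = -787660)
1/U = 1/(-787660) = -1/787660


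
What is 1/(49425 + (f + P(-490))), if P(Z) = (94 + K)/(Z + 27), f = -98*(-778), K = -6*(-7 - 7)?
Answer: 463/58184569 ≈ 7.9574e-6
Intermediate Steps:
K = 84 (K = -6*(-14) = 84)
f = 76244
P(Z) = 178/(27 + Z) (P(Z) = (94 + 84)/(Z + 27) = 178/(27 + Z))
1/(49425 + (f + P(-490))) = 1/(49425 + (76244 + 178/(27 - 490))) = 1/(49425 + (76244 + 178/(-463))) = 1/(49425 + (76244 + 178*(-1/463))) = 1/(49425 + (76244 - 178/463)) = 1/(49425 + 35300794/463) = 1/(58184569/463) = 463/58184569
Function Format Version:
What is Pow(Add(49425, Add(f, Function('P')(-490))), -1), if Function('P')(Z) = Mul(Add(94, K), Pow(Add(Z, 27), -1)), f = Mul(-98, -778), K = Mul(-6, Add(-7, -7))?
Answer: Rational(463, 58184569) ≈ 7.9574e-6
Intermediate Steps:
K = 84 (K = Mul(-6, -14) = 84)
f = 76244
Function('P')(Z) = Mul(178, Pow(Add(27, Z), -1)) (Function('P')(Z) = Mul(Add(94, 84), Pow(Add(Z, 27), -1)) = Mul(178, Pow(Add(27, Z), -1)))
Pow(Add(49425, Add(f, Function('P')(-490))), -1) = Pow(Add(49425, Add(76244, Mul(178, Pow(Add(27, -490), -1)))), -1) = Pow(Add(49425, Add(76244, Mul(178, Pow(-463, -1)))), -1) = Pow(Add(49425, Add(76244, Mul(178, Rational(-1, 463)))), -1) = Pow(Add(49425, Add(76244, Rational(-178, 463))), -1) = Pow(Add(49425, Rational(35300794, 463)), -1) = Pow(Rational(58184569, 463), -1) = Rational(463, 58184569)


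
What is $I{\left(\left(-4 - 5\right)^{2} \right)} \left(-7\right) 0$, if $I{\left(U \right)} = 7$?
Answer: $0$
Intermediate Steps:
$I{\left(\left(-4 - 5\right)^{2} \right)} \left(-7\right) 0 = 7 \left(-7\right) 0 = \left(-49\right) 0 = 0$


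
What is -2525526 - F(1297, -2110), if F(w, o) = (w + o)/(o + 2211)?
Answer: -255077313/101 ≈ -2.5255e+6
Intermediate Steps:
F(w, o) = (o + w)/(2211 + o)
-2525526 - F(1297, -2110) = -2525526 - (-2110 + 1297)/(2211 - 2110) = -2525526 - (-813)/101 = -2525526 - 1*(-813/101) = -2525526 + 813/101 = -255077313/101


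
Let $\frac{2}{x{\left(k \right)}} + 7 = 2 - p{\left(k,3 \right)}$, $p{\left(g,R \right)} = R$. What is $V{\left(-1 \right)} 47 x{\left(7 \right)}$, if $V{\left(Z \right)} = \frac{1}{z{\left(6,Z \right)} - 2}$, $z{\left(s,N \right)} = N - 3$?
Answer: $\frac{47}{24} \approx 1.9583$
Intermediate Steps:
$z{\left(s,N \right)} = -3 + N$
$V{\left(Z \right)} = \frac{1}{-5 + Z}$ ($V{\left(Z \right)} = \frac{1}{\left(-3 + Z\right) - 2} = \frac{1}{-5 + Z}$)
$x{\left(k \right)} = - \frac{1}{4}$ ($x{\left(k \right)} = \frac{2}{-7 + \left(2 - 3\right)} = \frac{2}{-7 - 1} = \frac{2}{-8} = 2 \left(- \frac{1}{8}\right) = - \frac{1}{4}$)
$V{\left(-1 \right)} 47 x{\left(7 \right)} = \frac{1}{-5 - 1} \cdot 47 \left(- \frac{1}{4}\right) = \frac{1}{-6} \cdot 47 \left(- \frac{1}{4}\right) = \left(- \frac{1}{6}\right) 47 \left(- \frac{1}{4}\right) = \left(- \frac{47}{6}\right) \left(- \frac{1}{4}\right) = \frac{47}{24}$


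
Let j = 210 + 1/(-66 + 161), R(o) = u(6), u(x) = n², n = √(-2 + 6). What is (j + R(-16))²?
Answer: 413349561/9025 ≈ 45801.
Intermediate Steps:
n = 2 (n = √4 = 2)
u(x) = 4 (u(x) = 2² = 4)
R(o) = 4
j = 19951/95 (j = 210 + 1/95 = 19951/95 ≈ 210.01)
(j + R(-16))² = (19951/95 + 4)² = (20331/95)² = 413349561/9025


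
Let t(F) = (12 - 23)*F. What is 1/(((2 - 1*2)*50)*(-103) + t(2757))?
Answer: -1/30327 ≈ -3.2974e-5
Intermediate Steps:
t(F) = -11*F
1/(((2 - 1*2)*50)*(-103) + t(2757)) = 1/(((2 - 1*2)*50)*(-103) - 11*2757) = 1/(((2 - 2)*50)*(-103) - 30327) = 1/((0*50)*(-103) - 30327) = 1/(0*(-103) - 30327) = 1/(0 - 30327) = 1/(-30327) = -1/30327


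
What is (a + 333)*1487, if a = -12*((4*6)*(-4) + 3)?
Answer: 2154663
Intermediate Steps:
a = 1116 (a = -12*(24*(-4) + 3) = -12*(-96 + 3) = -12*(-93) = 1116)
(a + 333)*1487 = (1116 + 333)*1487 = 1449*1487 = 2154663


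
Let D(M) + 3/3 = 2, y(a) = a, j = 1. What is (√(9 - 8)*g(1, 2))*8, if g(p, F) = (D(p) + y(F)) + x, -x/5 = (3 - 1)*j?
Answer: -56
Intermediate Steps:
D(M) = 1 (D(M) = -1 + 2 = 1)
x = -10 (x = -5*(3 - 1) = -10 ≈ -10.000)
g(p, F) = -9 + F (g(p, F) = (1 + F) - 10 = -9 + F)
(√(9 - 8)*g(1, 2))*8 = (√(9 - 8)*(-9 + 2))*8 = (√1*(-7))*8 = (1*(-7))*8 = -7*8 = -56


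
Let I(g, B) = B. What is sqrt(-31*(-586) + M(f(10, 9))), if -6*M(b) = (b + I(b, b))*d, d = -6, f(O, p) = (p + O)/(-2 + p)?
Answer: 20*sqrt(2226)/7 ≈ 134.80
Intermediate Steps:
f(O, p) = (O + p)/(-2 + p)
M(b) = 2*b (M(b) = -(b + b)*(-6)/6 = -2*b*(-6)/6 = -(-2)*b = 2*b)
sqrt(-31*(-586) + M(f(10, 9))) = sqrt(-31*(-586) + 2*((10 + 9)/(-2 + 9))) = sqrt(18166 + 2*(19/7)) = sqrt(18166 + 38/7) = sqrt(127200/7) = 20*sqrt(2226)/7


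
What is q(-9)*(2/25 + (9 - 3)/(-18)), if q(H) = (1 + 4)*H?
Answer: 57/5 ≈ 11.400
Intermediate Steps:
q(H) = 5*H
q(-9)*(2/25 + (9 - 3)/(-18)) = (5*(-9))*(2/25 + (9 - 3)/(-18)) = -45*(2*(1/25) + 6*(-1/18)) = -45*(2/25 - 1/3) = -45*(-19/75) = 57/5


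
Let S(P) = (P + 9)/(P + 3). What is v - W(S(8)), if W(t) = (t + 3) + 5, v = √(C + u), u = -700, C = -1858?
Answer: -105/11 + I*√2558 ≈ -9.5455 + 50.577*I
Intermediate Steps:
S(P) = (9 + P)/(3 + P)
v = I*√2558 (v = √(-1858 - 700) = √(-2558) = I*√2558 ≈ 50.577*I)
W(t) = 8 + t (W(t) = (3 + t) + 5 = 8 + t)
v - W(S(8)) = I*√2558 - (8 + (9 + 8)/(3 + 8)) = I*√2558 - (8 + 17/11) = I*√2558 - 1*105/11 = I*√2558 - 105/11 = -105/11 + I*√2558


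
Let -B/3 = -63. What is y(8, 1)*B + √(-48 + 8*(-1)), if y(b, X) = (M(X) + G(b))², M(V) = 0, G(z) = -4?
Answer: 3024 + 2*I*√14 ≈ 3024.0 + 7.4833*I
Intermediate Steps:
B = 189 (B = -3*(-63) = 189)
y(b, X) = 16 (y(b, X) = (0 - 4)² = (-4)² = 16)
y(8, 1)*B + √(-48 + 8*(-1)) = 16*189 + √(-48 + 8*(-1)) = 3024 + √(-48 - 8) = 3024 + √(-56) = 3024 + 2*I*√14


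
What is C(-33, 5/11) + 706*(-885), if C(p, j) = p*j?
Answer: -624825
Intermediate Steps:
C(p, j) = j*p
C(-33, 5/11) + 706*(-885) = (5/11)*(-33) + 706*(-885) = (5*(1/11))*(-33) - 624810 = (5/11)*(-33) - 624810 = -15 - 624810 = -624825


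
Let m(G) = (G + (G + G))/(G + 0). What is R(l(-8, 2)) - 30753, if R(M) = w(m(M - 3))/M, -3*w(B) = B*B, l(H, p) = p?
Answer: -61509/2 ≈ -30755.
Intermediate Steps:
m(G) = 3 (m(G) = (G + 2*G)/G = (3*G)/G = 3)
w(B) = -B**2/3 (w(B) = -B*B/3 = -B**2/3)
R(M) = -3/M (R(M) = (-1/3*3**2)/M = (-1/3*9)/M = -3/M)
R(l(-8, 2)) - 30753 = -3/2 - 30753 = -61509/2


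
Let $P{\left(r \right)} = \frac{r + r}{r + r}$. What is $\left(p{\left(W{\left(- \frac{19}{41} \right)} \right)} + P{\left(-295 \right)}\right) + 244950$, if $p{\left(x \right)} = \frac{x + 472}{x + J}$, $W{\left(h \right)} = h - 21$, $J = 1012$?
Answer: $\frac{2486992121}{10153} \approx 2.4495 \cdot 10^{5}$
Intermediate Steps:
$P{\left(r \right)} = 1$ ($P{\left(r \right)} = \frac{2 r}{2 r} = 2 r \frac{1}{2 r} = 1$)
$W{\left(h \right)} = -21 + h$
$p{\left(x \right)} = \frac{472 + x}{1012 + x}$ ($p{\left(x \right)} = \frac{x + 472}{x + 1012} = \frac{472 + x}{1012 + x}$)
$\left(p{\left(W{\left(- \frac{19}{41} \right)} \right)} + P{\left(-295 \right)}\right) + 244950 = \left(\frac{472 - \left(21 + \frac{19}{41}\right)}{1012 - \left(21 + \frac{19}{41}\right)} + 1\right) + 244950 = \left(\frac{472 - \frac{880}{41}}{1012 - \frac{880}{41}} + 1\right) + 244950 = \left(\frac{1}{\frac{40612}{41}} \cdot \frac{18472}{41} + 1\right) + 244950 = \left(\frac{41}{40612} \cdot \frac{18472}{41} + 1\right) + 244950 = \left(\frac{4618}{10153} + 1\right) + 244950 = \frac{14771}{10153} + 244950 = \frac{2486992121}{10153}$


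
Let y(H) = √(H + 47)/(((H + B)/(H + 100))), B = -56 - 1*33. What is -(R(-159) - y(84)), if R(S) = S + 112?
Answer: 47 - 184*√131/5 ≈ -374.20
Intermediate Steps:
B = -89 (B = -56 - 33 = -89)
y(H) = √(47 + H)*(100 + H)/(-89 + H) (y(H) = √(H + 47)/(((H - 89)/(H + 100))) = √(47 + H)/(((-89 + H)/(100 + H))) = √(47 + H)*((100 + H)/(-89 + H)) = √(47 + H)*(100 + H)/(-89 + H))
R(S) = 112 + S
-(R(-159) - y(84)) = -((112 - 159) - √(47 + 84)*(100 + 84)/(-89 + 84)) = -(-47 - √131*184/(-5)) = -(-47 - (-1)*√131*184/5) = -(-47 - (-184)*√131/5) = -(-47 + 184*√131/5) = 47 - 184*√131/5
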